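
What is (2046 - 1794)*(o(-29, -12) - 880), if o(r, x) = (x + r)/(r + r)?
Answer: -6425874/29 ≈ -2.2158e+5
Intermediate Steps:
o(r, x) = (r + x)/(2*r) (o(r, x) = (r + x)/((2*r)) = (r + x)*(1/(2*r)) = (r + x)/(2*r))
(2046 - 1794)*(o(-29, -12) - 880) = (2046 - 1794)*((1/2)*(-29 - 12)/(-29) - 880) = 252*((1/2)*(-1/29)*(-41) - 880) = 252*(41/58 - 880) = 252*(-50999/58) = -6425874/29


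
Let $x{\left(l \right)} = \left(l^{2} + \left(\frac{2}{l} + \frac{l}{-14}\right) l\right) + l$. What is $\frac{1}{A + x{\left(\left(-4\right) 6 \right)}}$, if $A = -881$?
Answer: $- \frac{7}{2577} \approx -0.0027163$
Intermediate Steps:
$x{\left(l \right)} = l + l^{2} + l \left(\frac{2}{l} - \frac{l}{14}\right)$ ($x{\left(l \right)} = \left(l^{2} + \left(\frac{2}{l} + l \left(- \frac{1}{14}\right)\right) l\right) + l = \left(l^{2} + \left(\frac{2}{l} - \frac{l}{14}\right) l\right) + l = \left(l^{2} + l \left(\frac{2}{l} - \frac{l}{14}\right)\right) + l = l + l^{2} + l \left(\frac{2}{l} - \frac{l}{14}\right)$)
$\frac{1}{A + x{\left(\left(-4\right) 6 \right)}} = \frac{1}{-881 + \left(2 - 24 + \frac{13 \left(\left(-4\right) 6\right)^{2}}{14}\right)} = \frac{1}{-881 + \left(2 - 24 + \frac{13 \left(-24\right)^{2}}{14}\right)} = \frac{1}{-881 + \left(2 - 24 + \frac{13}{14} \cdot 576\right)} = \frac{1}{-881 + \left(2 - 24 + \frac{3744}{7}\right)} = \frac{1}{-881 + \frac{3590}{7}} = \frac{1}{- \frac{2577}{7}} = - \frac{7}{2577}$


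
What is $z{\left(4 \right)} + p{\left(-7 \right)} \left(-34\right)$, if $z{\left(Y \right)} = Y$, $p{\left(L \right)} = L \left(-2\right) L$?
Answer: $3336$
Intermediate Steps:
$p{\left(L \right)} = - 2 L^{2}$ ($p{\left(L \right)} = - 2 L L = - 2 L^{2}$)
$z{\left(4 \right)} + p{\left(-7 \right)} \left(-34\right) = 4 + - 2 \left(-7\right)^{2} \left(-34\right) = 4 + \left(-2\right) 49 \left(-34\right) = 4 - -3332 = 4 + 3332 = 3336$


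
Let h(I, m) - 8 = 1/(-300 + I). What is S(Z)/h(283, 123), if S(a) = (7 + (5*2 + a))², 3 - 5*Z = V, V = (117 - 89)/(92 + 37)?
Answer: 2179960592/56163375 ≈ 38.815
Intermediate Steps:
V = 28/129 ≈ 0.21705
h(I, m) = 8 + 1/(-300 + I)
Z = 359/645 (Z = ⅗ - ⅕*28/129 = ⅗ - 28/645 = 359/645 ≈ 0.55659)
S(a) = (17 + a)² (S(a) = (7 + (10 + a))² = (17 + a)²)
S(Z)/h(283, 123) = (17 + 359/645)²/(((-2399 + 8*283)/(-300 + 283))) = (11324/645)²/(((-2399 + 2264)/(-17))) = 128232976/(416025*((-1/17*(-135)))) = 128232976/(416025*(135/17)) = (128232976/416025)*(17/135) = 2179960592/56163375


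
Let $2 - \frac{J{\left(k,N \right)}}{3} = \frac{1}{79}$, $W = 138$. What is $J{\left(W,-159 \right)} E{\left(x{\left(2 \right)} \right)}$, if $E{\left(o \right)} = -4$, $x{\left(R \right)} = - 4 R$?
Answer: $- \frac{1884}{79} \approx -23.848$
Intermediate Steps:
$J{\left(k,N \right)} = \frac{471}{79}$ ($J{\left(k,N \right)} = 6 - \frac{3}{79} = \frac{471}{79}$)
$J{\left(W,-159 \right)} E{\left(x{\left(2 \right)} \right)} = \frac{471}{79} \left(-4\right) = - \frac{1884}{79}$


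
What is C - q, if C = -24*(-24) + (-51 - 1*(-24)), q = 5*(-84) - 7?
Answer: 976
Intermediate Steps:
q = -427 (q = -420 - 7 = -427)
C = 549 (C = 576 + (-51 + 24) = 576 - 27 = 549)
C - q = 549 - 1*(-427) = 549 + 427 = 976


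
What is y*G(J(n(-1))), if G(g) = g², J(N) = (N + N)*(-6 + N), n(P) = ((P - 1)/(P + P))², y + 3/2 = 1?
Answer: -50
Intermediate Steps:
y = -½ (y = -3/2 + 1 = -½ ≈ -0.50000)
n(P) = (-1 + P)²/(4*P²) (n(P) = ((-1 + P)/((2*P)))² = ((-1 + P)*(1/(2*P)))² = ((-1 + P)/(2*P))² = (-1 + P)²/(4*P²))
J(N) = 2*N*(-6 + N) (J(N) = (2*N)*(-6 + N) = 2*N*(-6 + N))
y*G(J(n(-1))) = -(-1 - 1)⁴*(-6 + (¼)*(-1 - 1)²/(-1)²)²/4/2 = -4*(-6 + (¼)*1*(-2)²)²/2 = -4*(-6 + (¼)*1*4)²/2 = -4*(-6 + 1)²/2 = -(2*1*(-5))²/2 = -½*(-10)² = -½*100 = -50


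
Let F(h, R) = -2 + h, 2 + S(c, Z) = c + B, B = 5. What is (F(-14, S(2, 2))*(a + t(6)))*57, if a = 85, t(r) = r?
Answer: -82992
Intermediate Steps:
S(c, Z) = 3 + c (S(c, Z) = -2 + (c + 5) = -2 + (5 + c) = 3 + c)
(F(-14, S(2, 2))*(a + t(6)))*57 = ((-2 - 14)*(85 + 6))*57 = -16*91*57 = -1456*57 = -82992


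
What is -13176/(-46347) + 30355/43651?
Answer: 660669587/674364299 ≈ 0.97969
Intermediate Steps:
-13176/(-46347) + 30355/43651 = -13176*(-1/46347) + 30355*(1/43651) = 4392/15449 + 30355/43651 = 660669587/674364299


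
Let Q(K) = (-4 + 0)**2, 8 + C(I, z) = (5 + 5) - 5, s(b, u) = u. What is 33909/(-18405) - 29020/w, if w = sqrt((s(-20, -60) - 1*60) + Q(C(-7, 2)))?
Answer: -11303/6135 + 7255*I*sqrt(26)/13 ≈ -1.8424 + 2845.6*I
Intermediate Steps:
C(I, z) = -3 (C(I, z) = -8 + ((5 + 5) - 5) = -8 + (10 - 5) = -8 + 5 = -3)
Q(K) = 16 (Q(K) = (-4)**2 = 16)
w = 2*I*sqrt(26) (w = sqrt((-60 - 1*60) + 16) = sqrt((-60 - 60) + 16) = sqrt(-120 + 16) = sqrt(-104) = 2*I*sqrt(26) ≈ 10.198*I)
33909/(-18405) - 29020/w = 33909/(-18405) - 29020*(-I*sqrt(26)/52) = 33909*(-1/18405) - (-7255)*I*sqrt(26)/13 = -11303/6135 + 7255*I*sqrt(26)/13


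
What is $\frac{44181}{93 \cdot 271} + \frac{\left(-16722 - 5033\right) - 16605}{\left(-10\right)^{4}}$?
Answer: $- \frac{4374809}{2100250} \approx -2.083$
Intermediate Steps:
$\frac{44181}{93 \cdot 271} + \frac{\left(-16722 - 5033\right) - 16605}{\left(-10\right)^{4}} = \frac{44181}{25203} + \frac{-21755 - 16605}{10000} = 44181 \cdot \frac{1}{25203} - \frac{959}{250} = \frac{14727}{8401} - \frac{959}{250} = - \frac{4374809}{2100250}$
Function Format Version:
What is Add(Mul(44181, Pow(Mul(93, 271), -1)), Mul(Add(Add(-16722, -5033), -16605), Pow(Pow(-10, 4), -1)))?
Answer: Rational(-4374809, 2100250) ≈ -2.0830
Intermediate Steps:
Add(Mul(44181, Pow(Mul(93, 271), -1)), Mul(Add(Add(-16722, -5033), -16605), Pow(Pow(-10, 4), -1))) = Add(Mul(44181, Pow(25203, -1)), Mul(Add(-21755, -16605), Pow(10000, -1))) = Add(Mul(44181, Rational(1, 25203)), Mul(-38360, Rational(1, 10000))) = Add(Rational(14727, 8401), Rational(-959, 250)) = Rational(-4374809, 2100250)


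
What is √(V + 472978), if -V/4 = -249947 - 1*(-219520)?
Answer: √594686 ≈ 771.16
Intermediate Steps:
V = 121708 (V = -4*(-249947 - 1*(-219520)) = -4*(-249947 + 219520) = -4*(-30427) = 121708)
√(V + 472978) = √(121708 + 472978) = √594686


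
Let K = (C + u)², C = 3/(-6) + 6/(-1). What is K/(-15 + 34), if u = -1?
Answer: 225/76 ≈ 2.9605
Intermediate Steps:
C = -13/2 (C = 3*(-⅙) + 6*(-1) = -½ - 6 = -13/2 ≈ -6.5000)
K = 225/4 (K = (-13/2 - 1)² = (-15/2)² = 225/4 ≈ 56.250)
K/(-15 + 34) = (225/4)/(-15 + 34) = (225/4)/19 = (1/19)*(225/4) = 225/76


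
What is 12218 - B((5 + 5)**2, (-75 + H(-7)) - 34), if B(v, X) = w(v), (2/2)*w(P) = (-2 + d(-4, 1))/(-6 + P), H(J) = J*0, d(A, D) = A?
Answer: 574249/47 ≈ 12218.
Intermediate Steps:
H(J) = 0
w(P) = -6/(-6 + P) (w(P) = (-2 - 4)/(-6 + P) = -6/(-6 + P))
B(v, X) = -6/(-6 + v)
12218 - B((5 + 5)**2, (-75 + H(-7)) - 34) = 12218 - (-6)/(-6 + (5 + 5)**2) = 12218 - (-6)/(-6 + 10**2) = 12218 - (-6)/(-6 + 100) = 12218 - (-6)/94 = 12218 - 1*(-3/47) = 12218 + 3/47 = 574249/47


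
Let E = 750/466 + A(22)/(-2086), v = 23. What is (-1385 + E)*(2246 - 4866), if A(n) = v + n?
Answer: 880832033150/243019 ≈ 3.6245e+6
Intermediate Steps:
A(n) = 23 + n
E = 771765/486038 (E = 750/466 + (23 + 22)/(-2086) = 750*(1/466) + 45*(-1/2086) = 375/233 - 45/2086 = 771765/486038 ≈ 1.5879)
(-1385 + E)*(2246 - 4866) = (-1385 + 771765/486038)*(2246 - 4866) = -672390865/486038*(-2620) = 880832033150/243019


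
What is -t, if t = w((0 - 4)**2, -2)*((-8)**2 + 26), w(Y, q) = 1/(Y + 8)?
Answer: -15/4 ≈ -3.7500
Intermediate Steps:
w(Y, q) = 1/(8 + Y)
t = 15/4 (t = ((-8)**2 + 26)/(8 + (0 - 4)**2) = (64 + 26)/(8 + (-4)**2) = 90/(8 + 16) = 90/24 = (1/24)*90 = 15/4 ≈ 3.7500)
-t = -1*15/4 = -15/4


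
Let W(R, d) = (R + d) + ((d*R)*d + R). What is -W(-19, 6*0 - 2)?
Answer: 116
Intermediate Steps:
W(R, d) = d + 2*R + R*d² (W(R, d) = (R + d) + ((R*d)*d + R) = (R + d) + (R*d² + R) = (R + d) + (R + R*d²) = d + 2*R + R*d²)
-W(-19, 6*0 - 2) = -((6*0 - 2) + 2*(-19) - 19*(6*0 - 2)²) = -((0 - 2) - 38 - 19*(0 - 2)²) = -(-2 - 38 - 19*(-2)²) = -(-2 - 38 - 19*4) = -(-2 - 38 - 76) = -1*(-116) = 116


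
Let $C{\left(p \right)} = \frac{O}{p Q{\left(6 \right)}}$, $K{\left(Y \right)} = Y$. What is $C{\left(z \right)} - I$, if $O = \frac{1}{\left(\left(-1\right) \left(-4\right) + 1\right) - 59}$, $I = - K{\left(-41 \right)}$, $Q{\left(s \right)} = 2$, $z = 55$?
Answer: $- \frac{243541}{5940} \approx -41.0$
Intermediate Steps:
$I = 41$ ($I = \left(-1\right) \left(-41\right) = 41$)
$O = - \frac{1}{54}$ ($O = \frac{1}{\left(4 + 1\right) - 59} = \frac{1}{5 - 59} = \frac{1}{-54} = - \frac{1}{54} \approx -0.018519$)
$C{\left(p \right)} = - \frac{1}{108 p}$ ($C{\left(p \right)} = - \frac{1}{54 p 2} = - \frac{1}{54 \cdot 2 p} = - \frac{\frac{1}{2} \frac{1}{p}}{54} = - \frac{1}{108 p}$)
$C{\left(z \right)} - I = - \frac{1}{108 \cdot 55} - 41 = \left(- \frac{1}{108}\right) \frac{1}{55} - 41 = - \frac{1}{5940} - 41 = - \frac{243541}{5940}$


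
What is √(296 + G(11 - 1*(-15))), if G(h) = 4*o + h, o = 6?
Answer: √346 ≈ 18.601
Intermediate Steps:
G(h) = 24 + h (G(h) = 4*6 + h = 24 + h)
√(296 + G(11 - 1*(-15))) = √(296 + (24 + (11 - 1*(-15)))) = √(296 + (24 + (11 + 15))) = √(296 + (24 + 26)) = √(296 + 50) = √346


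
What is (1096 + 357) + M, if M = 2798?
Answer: 4251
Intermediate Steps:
(1096 + 357) + M = (1096 + 357) + 2798 = 1453 + 2798 = 4251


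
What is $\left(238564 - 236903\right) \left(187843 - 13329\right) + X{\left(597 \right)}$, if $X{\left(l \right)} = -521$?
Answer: $289867233$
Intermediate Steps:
$\left(238564 - 236903\right) \left(187843 - 13329\right) + X{\left(597 \right)} = \left(238564 - 236903\right) \left(187843 - 13329\right) - 521 = 1661 \cdot 174514 - 521 = 289867754 - 521 = 289867233$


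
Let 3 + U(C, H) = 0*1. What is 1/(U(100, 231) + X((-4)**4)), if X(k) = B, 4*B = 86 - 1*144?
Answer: -2/35 ≈ -0.057143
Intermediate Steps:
B = -29/2 (B = (86 - 1*144)/4 = (86 - 144)/4 = (1/4)*(-58) = -29/2 ≈ -14.500)
U(C, H) = -3 (U(C, H) = -3 + 0*1 = -3 + 0 = -3)
X(k) = -29/2
1/(U(100, 231) + X((-4)**4)) = 1/(-3 - 29/2) = 1/(-35/2) = -2/35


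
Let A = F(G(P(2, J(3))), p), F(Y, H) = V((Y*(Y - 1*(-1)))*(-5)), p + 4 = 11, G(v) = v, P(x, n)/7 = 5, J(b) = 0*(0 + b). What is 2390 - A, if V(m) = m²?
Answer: -39687610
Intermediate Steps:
J(b) = 0 (J(b) = 0*b = 0)
P(x, n) = 35 (P(x, n) = 7*5 = 35)
p = 7 (p = -4 + 11 = 7)
F(Y, H) = 25*Y²*(1 + Y)² (F(Y, H) = ((Y*(Y - 1*(-1)))*(-5))² = ((Y*(Y + 1))*(-5))² = ((Y*(1 + Y))*(-5))² = (-5*Y*(1 + Y))² = 25*Y²*(1 + Y)²)
A = 39690000 (A = 25*35²*(1 + 35)² = 25*1225*36² = 25*1225*1296 = 39690000)
2390 - A = 2390 - 1*39690000 = 2390 - 39690000 = -39687610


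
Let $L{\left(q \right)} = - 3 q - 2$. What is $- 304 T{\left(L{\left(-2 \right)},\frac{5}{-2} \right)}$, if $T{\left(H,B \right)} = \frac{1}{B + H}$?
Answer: $- \frac{608}{3} \approx -202.67$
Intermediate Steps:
$L{\left(q \right)} = -2 - 3 q$
$- 304 T{\left(L{\left(-2 \right)},\frac{5}{-2} \right)} = - \frac{304}{\frac{5}{-2} - -4} = - \frac{304}{5 \left(- \frac{1}{2}\right) + \left(-2 + 6\right)} = - \frac{304}{- \frac{5}{2} + 4} = - \frac{304}{\frac{3}{2}} = \left(-304\right) \frac{2}{3} = - \frac{608}{3}$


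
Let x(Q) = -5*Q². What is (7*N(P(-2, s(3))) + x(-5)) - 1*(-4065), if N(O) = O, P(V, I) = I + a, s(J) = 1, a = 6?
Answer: 3989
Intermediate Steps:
P(V, I) = 6 + I (P(V, I) = I + 6 = 6 + I)
(7*N(P(-2, s(3))) + x(-5)) - 1*(-4065) = (7*(6 + 1) - 5*(-5)²) - 1*(-4065) = (7*7 - 5*25) + 4065 = (49 - 125) + 4065 = -76 + 4065 = 3989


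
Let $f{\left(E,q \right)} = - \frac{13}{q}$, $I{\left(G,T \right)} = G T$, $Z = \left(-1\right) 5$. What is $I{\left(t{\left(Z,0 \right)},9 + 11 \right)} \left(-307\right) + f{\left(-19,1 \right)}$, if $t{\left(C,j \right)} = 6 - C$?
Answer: $-67553$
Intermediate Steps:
$Z = -5$
$I{\left(t{\left(Z,0 \right)},9 + 11 \right)} \left(-307\right) + f{\left(-19,1 \right)} = \left(6 - -5\right) \left(9 + 11\right) \left(-307\right) - \frac{13}{1} = \left(6 + 5\right) 20 \left(-307\right) - 13 = 11 \cdot 20 \left(-307\right) - 13 = 220 \left(-307\right) - 13 = -67540 - 13 = -67553$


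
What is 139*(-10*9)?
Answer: -12510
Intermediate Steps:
139*(-10*9) = 139*(-90) = -12510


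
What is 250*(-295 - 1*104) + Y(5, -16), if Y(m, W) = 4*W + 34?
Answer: -99780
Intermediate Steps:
Y(m, W) = 34 + 4*W
250*(-295 - 1*104) + Y(5, -16) = 250*(-295 - 1*104) + (34 + 4*(-16)) = 250*(-295 - 104) + (34 - 64) = 250*(-399) - 30 = -99750 - 30 = -99780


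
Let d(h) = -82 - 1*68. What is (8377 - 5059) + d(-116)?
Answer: 3168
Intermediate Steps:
d(h) = -150 (d(h) = -82 - 68 = -150)
(8377 - 5059) + d(-116) = (8377 - 5059) - 150 = 3318 - 150 = 3168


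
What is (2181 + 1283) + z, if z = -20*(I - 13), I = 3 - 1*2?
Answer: 3704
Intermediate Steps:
I = 1 (I = 3 - 2 = 1)
z = 240 (z = -20*(1 - 13) = -20*(-12) = 240)
(2181 + 1283) + z = (2181 + 1283) + 240 = 3464 + 240 = 3704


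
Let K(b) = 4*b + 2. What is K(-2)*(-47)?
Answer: 282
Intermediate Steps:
K(b) = 2 + 4*b
K(-2)*(-47) = (2 + 4*(-2))*(-47) = (2 - 8)*(-47) = -6*(-47) = 282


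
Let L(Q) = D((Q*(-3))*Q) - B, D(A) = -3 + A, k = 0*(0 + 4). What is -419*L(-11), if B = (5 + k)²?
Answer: 163829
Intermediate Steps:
k = 0 (k = 0*4 = 0)
B = 25 (B = (5 + 0)² = 5² = 25)
L(Q) = -28 - 3*Q² (L(Q) = (-3 + (Q*(-3))*Q) - 1*25 = (-3 + (-3*Q)*Q) - 25 = (-3 - 3*Q²) - 25 = -28 - 3*Q²)
-419*L(-11) = -419*(-28 - 3*(-11)²) = -419*(-28 - 3*121) = -419*(-28 - 363) = -419*(-391) = 163829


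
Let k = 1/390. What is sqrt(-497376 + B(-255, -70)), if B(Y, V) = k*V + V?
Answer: I*sqrt(756615639)/39 ≈ 705.3*I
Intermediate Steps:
k = 1/390 ≈ 0.0025641
B(Y, V) = 391*V/390 (B(Y, V) = V/390 + V = 391*V/390)
sqrt(-497376 + B(-255, -70)) = sqrt(-497376 + (391/390)*(-70)) = sqrt(-497376 - 2737/39) = sqrt(-19400401/39) = I*sqrt(756615639)/39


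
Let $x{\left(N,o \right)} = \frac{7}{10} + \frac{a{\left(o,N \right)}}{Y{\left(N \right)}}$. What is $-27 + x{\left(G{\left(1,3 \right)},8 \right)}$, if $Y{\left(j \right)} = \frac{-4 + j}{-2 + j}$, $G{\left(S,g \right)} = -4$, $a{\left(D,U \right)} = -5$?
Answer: $- \frac{601}{20} \approx -30.05$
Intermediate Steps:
$Y{\left(j \right)} = \frac{-4 + j}{-2 + j}$
$x{\left(N,o \right)} = \frac{7}{10} - \frac{5 \left(-2 + N\right)}{-4 + N}$ ($x{\left(N,o \right)} = \frac{7}{10} - \frac{5}{\frac{1}{-2 + N} \left(-4 + N\right)} = 7 \cdot \frac{1}{10} - 5 \frac{-2 + N}{-4 + N} = \frac{7}{10} - \frac{5 \left(-2 + N\right)}{-4 + N}$)
$-27 + x{\left(G{\left(1,3 \right)},8 \right)} = -27 + \frac{72 - -172}{10 \left(-4 - 4\right)} = -27 + \frac{72 + 172}{10 \left(-8\right)} = -27 + \frac{1}{10} \left(- \frac{1}{8}\right) 244 = -27 - \frac{61}{20} = - \frac{601}{20}$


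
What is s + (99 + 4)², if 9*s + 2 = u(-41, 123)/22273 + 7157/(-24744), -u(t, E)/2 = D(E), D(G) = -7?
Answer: 52620524549203/4960108008 ≈ 10609.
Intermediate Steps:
u(t, E) = 14 (u(t, E) = -2*(-7) = 14)
s = -1261307669/4960108008 (s = -2/9 + (14/22273 + 7157/(-24744))/9 = -2/9 + (14*(1/22273) + 7157*(-1/24744))/9 = -2/9 + (14/22273 - 7157/24744)/9 = -2/9 + (⅑)*(-159061445/551123112) = -2/9 - 159061445/4960108008 = -1261307669/4960108008 ≈ -0.25429)
s + (99 + 4)² = -1261307669/4960108008 + (99 + 4)² = -1261307669/4960108008 + 103² = -1261307669/4960108008 + 10609 = 52620524549203/4960108008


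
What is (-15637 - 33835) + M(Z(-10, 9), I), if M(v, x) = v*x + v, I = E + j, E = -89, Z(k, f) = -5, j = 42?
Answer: -49242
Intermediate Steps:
I = -47 (I = -89 + 42 = -47)
M(v, x) = v + v*x
(-15637 - 33835) + M(Z(-10, 9), I) = (-15637 - 33835) - 5*(1 - 47) = -49472 - 5*(-46) = -49472 + 230 = -49242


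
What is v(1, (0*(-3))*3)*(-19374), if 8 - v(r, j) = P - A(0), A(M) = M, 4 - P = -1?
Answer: -58122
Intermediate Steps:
P = 5 (P = 4 - 1*(-1) = 4 + 1 = 5)
v(r, j) = 3 (v(r, j) = 8 - (5 - 1*0) = 8 - (5 + 0) = 8 - 1*5 = 8 - 5 = 3)
v(1, (0*(-3))*3)*(-19374) = 3*(-19374) = -58122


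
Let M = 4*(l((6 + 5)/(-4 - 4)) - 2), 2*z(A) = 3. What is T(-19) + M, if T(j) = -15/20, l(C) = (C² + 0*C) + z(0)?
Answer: 77/16 ≈ 4.8125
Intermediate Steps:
z(A) = 3/2 (z(A) = (½)*3 = 3/2)
l(C) = 3/2 + C² (l(C) = (C² + 0*C) + 3/2 = (C² + 0) + 3/2 = C² + 3/2 = 3/2 + C²)
T(j) = -¾ (T(j) = -15*1/20 = -¾)
M = 89/16 (M = 4*((3/2 + ((6 + 5)/(-4 - 4))²) - 2) = 4*((3/2 + (11/(-8))²) - 2) = 4*((3/2 + (11*(-⅛))²) - 2) = 4*((3/2 + (-11/8)²) - 2) = 4*((3/2 + 121/64) - 2) = 4*(217/64 - 2) = 4*(89/64) = 89/16 ≈ 5.5625)
T(-19) + M = -¾ + 89/16 = 77/16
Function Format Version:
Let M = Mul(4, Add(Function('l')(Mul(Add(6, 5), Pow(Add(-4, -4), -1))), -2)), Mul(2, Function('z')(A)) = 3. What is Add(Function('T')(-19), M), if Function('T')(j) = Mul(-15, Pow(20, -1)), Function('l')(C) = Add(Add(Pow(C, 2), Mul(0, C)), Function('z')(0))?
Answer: Rational(77, 16) ≈ 4.8125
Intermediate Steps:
Function('z')(A) = Rational(3, 2) (Function('z')(A) = Mul(Rational(1, 2), 3) = Rational(3, 2))
Function('l')(C) = Add(Rational(3, 2), Pow(C, 2)) (Function('l')(C) = Add(Add(Pow(C, 2), Mul(0, C)), Rational(3, 2)) = Add(Add(Pow(C, 2), 0), Rational(3, 2)) = Add(Pow(C, 2), Rational(3, 2)) = Add(Rational(3, 2), Pow(C, 2)))
Function('T')(j) = Rational(-3, 4) (Function('T')(j) = Mul(-15, Rational(1, 20)) = Rational(-3, 4))
M = Rational(89, 16) (M = Mul(4, Add(Add(Rational(3, 2), Pow(Mul(Add(6, 5), Pow(Add(-4, -4), -1)), 2)), -2)) = Mul(4, Add(Add(Rational(3, 2), Pow(Mul(11, Pow(-8, -1)), 2)), -2)) = Mul(4, Add(Add(Rational(3, 2), Pow(Mul(11, Rational(-1, 8)), 2)), -2)) = Mul(4, Add(Add(Rational(3, 2), Pow(Rational(-11, 8), 2)), -2)) = Mul(4, Add(Add(Rational(3, 2), Rational(121, 64)), -2)) = Mul(4, Add(Rational(217, 64), -2)) = Mul(4, Rational(89, 64)) = Rational(89, 16) ≈ 5.5625)
Add(Function('T')(-19), M) = Add(Rational(-3, 4), Rational(89, 16)) = Rational(77, 16)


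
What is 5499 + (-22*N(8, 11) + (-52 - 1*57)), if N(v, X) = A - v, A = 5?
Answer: 5456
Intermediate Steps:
N(v, X) = 5 - v
5499 + (-22*N(8, 11) + (-52 - 1*57)) = 5499 + (-22*(5 - 1*8) + (-52 - 1*57)) = 5499 + (-22*(5 - 8) + (-52 - 57)) = 5499 + (-22*(-3) - 109) = 5499 + (66 - 109) = 5499 - 43 = 5456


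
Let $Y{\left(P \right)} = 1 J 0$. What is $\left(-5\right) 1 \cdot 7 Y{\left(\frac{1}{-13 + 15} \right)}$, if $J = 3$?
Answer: $0$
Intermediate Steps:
$Y{\left(P \right)} = 0$ ($Y{\left(P \right)} = 1 \cdot 3 \cdot 0 = 3 \cdot 0 = 0$)
$\left(-5\right) 1 \cdot 7 Y{\left(\frac{1}{-13 + 15} \right)} = \left(-5\right) 1 \cdot 7 \cdot 0 = \left(-5\right) 7 \cdot 0 = \left(-35\right) 0 = 0$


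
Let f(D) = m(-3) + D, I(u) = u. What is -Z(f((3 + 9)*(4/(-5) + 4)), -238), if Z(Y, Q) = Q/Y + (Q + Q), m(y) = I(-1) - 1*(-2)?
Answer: 94962/197 ≈ 482.04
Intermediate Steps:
m(y) = 1 (m(y) = -1 - 1*(-2) = -1 + 2 = 1)
f(D) = 1 + D
Z(Y, Q) = 2*Q + Q/Y (Z(Y, Q) = Q/Y + 2*Q = 2*Q + Q/Y)
-Z(f((3 + 9)*(4/(-5) + 4)), -238) = -(2*(-238) - 238/(1 + (3 + 9)*(4/(-5) + 4))) = -(-476 - 238/(1 + 12*(4*(-⅕) + 4))) = -(-476 - 238/(1 + 12*(-⅘ + 4))) = -(-476 - 238/(1 + 12*(16/5))) = -(-476 - 238/(1 + 192/5)) = -(-476 - 238/197/5) = -(-476 - 238*5/197) = -(-476 - 1190/197) = -1*(-94962/197) = 94962/197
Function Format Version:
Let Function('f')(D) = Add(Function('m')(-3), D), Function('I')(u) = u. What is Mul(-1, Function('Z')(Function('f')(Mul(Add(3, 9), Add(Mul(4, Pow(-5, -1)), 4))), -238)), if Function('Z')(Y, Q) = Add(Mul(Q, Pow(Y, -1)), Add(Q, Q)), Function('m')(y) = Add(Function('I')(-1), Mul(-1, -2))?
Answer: Rational(94962, 197) ≈ 482.04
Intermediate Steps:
Function('m')(y) = 1 (Function('m')(y) = Add(-1, Mul(-1, -2)) = Add(-1, 2) = 1)
Function('f')(D) = Add(1, D)
Function('Z')(Y, Q) = Add(Mul(2, Q), Mul(Q, Pow(Y, -1))) (Function('Z')(Y, Q) = Add(Mul(Q, Pow(Y, -1)), Mul(2, Q)) = Add(Mul(2, Q), Mul(Q, Pow(Y, -1))))
Mul(-1, Function('Z')(Function('f')(Mul(Add(3, 9), Add(Mul(4, Pow(-5, -1)), 4))), -238)) = Mul(-1, Add(Mul(2, -238), Mul(-238, Pow(Add(1, Mul(Add(3, 9), Add(Mul(4, Pow(-5, -1)), 4))), -1)))) = Mul(-1, Add(-476, Mul(-238, Pow(Add(1, Mul(12, Add(Mul(4, Rational(-1, 5)), 4))), -1)))) = Mul(-1, Add(-476, Mul(-238, Pow(Add(1, Mul(12, Add(Rational(-4, 5), 4))), -1)))) = Mul(-1, Add(-476, Mul(-238, Pow(Add(1, Mul(12, Rational(16, 5))), -1)))) = Mul(-1, Add(-476, Mul(-238, Pow(Add(1, Rational(192, 5)), -1)))) = Mul(-1, Add(-476, Mul(-238, Pow(Rational(197, 5), -1)))) = Mul(-1, Add(-476, Mul(-238, Rational(5, 197)))) = Mul(-1, Add(-476, Rational(-1190, 197))) = Mul(-1, Rational(-94962, 197)) = Rational(94962, 197)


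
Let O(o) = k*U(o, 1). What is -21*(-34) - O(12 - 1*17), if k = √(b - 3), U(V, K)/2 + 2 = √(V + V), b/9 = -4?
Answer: 714 + 2*√390 + 4*I*√39 ≈ 753.5 + 24.98*I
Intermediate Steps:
b = -36 (b = 9*(-4) = -36)
U(V, K) = -4 + 2*√2*√V (U(V, K) = -4 + 2*√(V + V) = -4 + 2*√(2*V) = -4 + 2*(√2*√V) = -4 + 2*√2*√V)
k = I*√39 (k = √(-36 - 3) = √(-39) = I*√39 ≈ 6.245*I)
O(o) = I*√39*(-4 + 2*√2*√o) (O(o) = (I*√39)*(-4 + 2*√2*√o) = I*√39*(-4 + 2*√2*√o))
-21*(-34) - O(12 - 1*17) = -21*(-34) - 2*I*√39*(-2 + √2*√(12 - 1*17)) = 714 - 2*I*√39*(-2 + √2*√(12 - 17)) = 714 - 2*I*√39*(-2 + √2*√(-5)) = 714 - 2*I*√39*(-2 + √2*(I*√5)) = 714 - 2*I*√39*(-2 + I*√10)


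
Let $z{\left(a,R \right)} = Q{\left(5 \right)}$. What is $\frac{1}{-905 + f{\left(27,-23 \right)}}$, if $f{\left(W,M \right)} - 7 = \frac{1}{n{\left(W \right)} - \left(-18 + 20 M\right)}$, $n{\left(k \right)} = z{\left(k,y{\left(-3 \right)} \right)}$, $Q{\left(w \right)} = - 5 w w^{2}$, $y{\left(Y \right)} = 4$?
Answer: $- \frac{147}{132007} \approx -0.0011136$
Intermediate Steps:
$Q{\left(w \right)} = - 5 w^{3}$
$z{\left(a,R \right)} = -625$ ($z{\left(a,R \right)} = - 5 \cdot 5^{3} = \left(-5\right) 125 = -625$)
$n{\left(k \right)} = -625$
$f{\left(W,M \right)} = 7 + \frac{1}{-607 - 20 M}$ ($f{\left(W,M \right)} = 7 + \frac{1}{-625 - \left(-18 + 20 M\right)} = 7 + \frac{1}{-607 - 20 M}$)
$\frac{1}{-905 + f{\left(27,-23 \right)}} = \frac{1}{-905 + \frac{4 \left(1062 + 35 \left(-23\right)\right)}{607 + 20 \left(-23\right)}} = \frac{1}{-905 + \frac{4 \left(1062 - 805\right)}{607 - 460}} = \frac{1}{-905 + 4 \cdot \frac{1}{147} \cdot 257} = \frac{1}{-905 + \frac{1028}{147}} = \frac{1}{- \frac{132007}{147}} = - \frac{147}{132007}$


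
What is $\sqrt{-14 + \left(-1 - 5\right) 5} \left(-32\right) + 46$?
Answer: $46 - 64 i \sqrt{11} \approx 46.0 - 212.26 i$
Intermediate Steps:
$\sqrt{-14 + \left(-1 - 5\right) 5} \left(-32\right) + 46 = \sqrt{-14 - 30} \left(-32\right) + 46 = \sqrt{-44} \left(-32\right) + 46 = 2 i \sqrt{11} \left(-32\right) + 46 = - 64 i \sqrt{11} + 46 = 46 - 64 i \sqrt{11}$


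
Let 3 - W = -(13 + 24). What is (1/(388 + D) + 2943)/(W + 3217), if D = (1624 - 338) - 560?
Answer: 3278503/3628298 ≈ 0.90359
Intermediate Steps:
D = 726 (D = 1286 - 560 = 726)
W = 40 (W = 3 - (-1)*(13 + 24) = 3 - (-1)*37 = 3 - 1*(-37) = 3 + 37 = 40)
(1/(388 + D) + 2943)/(W + 3217) = (1/(388 + 726) + 2943)/(40 + 3217) = (1/1114 + 2943)/3257 = (1/1114 + 2943)*(1/3257) = (3278503/1114)*(1/3257) = 3278503/3628298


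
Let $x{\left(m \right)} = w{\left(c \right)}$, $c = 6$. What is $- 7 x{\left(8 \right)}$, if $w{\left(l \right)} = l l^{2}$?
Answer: $-1512$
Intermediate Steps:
$w{\left(l \right)} = l^{3}$
$x{\left(m \right)} = 216$ ($x{\left(m \right)} = 6^{3} = 216$)
$- 7 x{\left(8 \right)} = \left(-7\right) 216 = -1512$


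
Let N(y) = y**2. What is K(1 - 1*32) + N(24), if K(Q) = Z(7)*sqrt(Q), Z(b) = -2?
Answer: 576 - 2*I*sqrt(31) ≈ 576.0 - 11.136*I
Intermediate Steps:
K(Q) = -2*sqrt(Q)
K(1 - 1*32) + N(24) = -2*sqrt(1 - 1*32) + 24**2 = -2*sqrt(1 - 32) + 576 = -2*I*sqrt(31) + 576 = 576 - 2*I*sqrt(31)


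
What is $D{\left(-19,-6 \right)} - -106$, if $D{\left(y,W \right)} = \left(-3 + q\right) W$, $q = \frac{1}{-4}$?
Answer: $\frac{251}{2} \approx 125.5$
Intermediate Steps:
$q = - \frac{1}{4} \approx -0.25$
$D{\left(y,W \right)} = - \frac{13 W}{4}$ ($D{\left(y,W \right)} = \left(-3 - \frac{1}{4}\right) W = - \frac{13 W}{4}$)
$D{\left(-19,-6 \right)} - -106 = \left(- \frac{13}{4}\right) \left(-6\right) - -106 = \frac{39}{2} + 106 = \frac{251}{2}$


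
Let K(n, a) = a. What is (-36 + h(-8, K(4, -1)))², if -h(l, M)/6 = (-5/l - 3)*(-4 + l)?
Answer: 42849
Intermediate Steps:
h(l, M) = -6*(-4 + l)*(-3 - 5/l) (h(l, M) = -6*(-5/l - 3)*(-4 + l) = -6*(-3 - 5/l)*(-4 + l) = -6*(-4 + l)*(-3 - 5/l))
(-36 + h(-8, K(4, -1)))² = (-36 + (-42 - 120/(-8) + 18*(-8)))² = (-36 + (-42 - 120*(-⅛) - 144))² = (-36 + (-42 + 15 - 144))² = (-36 - 171)² = (-207)² = 42849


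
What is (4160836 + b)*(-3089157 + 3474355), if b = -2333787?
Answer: 703775620702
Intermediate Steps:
(4160836 + b)*(-3089157 + 3474355) = (4160836 - 2333787)*(-3089157 + 3474355) = 1827049*385198 = 703775620702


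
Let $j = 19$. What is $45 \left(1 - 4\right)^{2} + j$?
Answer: $424$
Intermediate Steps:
$45 \left(1 - 4\right)^{2} + j = 45 \left(1 - 4\right)^{2} + 19 = 45 \left(-3\right)^{2} + 19 = 45 \cdot 9 + 19 = 405 + 19 = 424$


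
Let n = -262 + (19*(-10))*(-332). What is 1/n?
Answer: 1/62818 ≈ 1.5919e-5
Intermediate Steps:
n = 62818 (n = -262 - 190*(-332) = -262 + 63080 = 62818)
1/n = 1/62818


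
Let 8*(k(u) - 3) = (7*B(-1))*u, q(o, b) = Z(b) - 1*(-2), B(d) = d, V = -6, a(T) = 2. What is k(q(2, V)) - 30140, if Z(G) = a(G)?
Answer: -60281/2 ≈ -30141.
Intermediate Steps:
Z(G) = 2
q(o, b) = 4 (q(o, b) = 2 - 1*(-2) = 2 + 2 = 4)
k(u) = 3 - 7*u/8 (k(u) = 3 + ((7*(-1))*u)/8 = 3 + (-7*u)/8 = 3 - 7*u/8)
k(q(2, V)) - 30140 = (3 - 7/8*4) - 30140 = (3 - 7/2) - 30140 = -½ - 30140 = -60281/2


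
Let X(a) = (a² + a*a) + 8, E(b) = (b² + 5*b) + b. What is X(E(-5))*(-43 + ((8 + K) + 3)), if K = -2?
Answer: -1972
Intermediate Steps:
E(b) = b² + 6*b
X(a) = 8 + 2*a² (X(a) = (a² + a²) + 8 = 2*a² + 8 = 8 + 2*a²)
X(E(-5))*(-43 + ((8 + K) + 3)) = (8 + 2*(-5*(6 - 5))²)*(-43 + ((8 - 2) + 3)) = (8 + 2*(-5*1)²)*(-43 + (6 + 3)) = (8 + 2*(-5)²)*(-43 + 9) = (8 + 2*25)*(-34) = (8 + 50)*(-34) = 58*(-34) = -1972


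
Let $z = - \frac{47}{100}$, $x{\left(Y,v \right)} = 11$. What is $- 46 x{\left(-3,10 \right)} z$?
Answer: $\frac{11891}{50} \approx 237.82$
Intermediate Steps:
$z = - \frac{47}{100}$ ($z = \left(-47\right) \frac{1}{100} = - \frac{47}{100} \approx -0.47$)
$- 46 x{\left(-3,10 \right)} z = - \frac{46 \cdot 11 \left(-47\right)}{100} = - \frac{506 \left(-47\right)}{100} = \left(-1\right) \left(- \frac{11891}{50}\right) = \frac{11891}{50}$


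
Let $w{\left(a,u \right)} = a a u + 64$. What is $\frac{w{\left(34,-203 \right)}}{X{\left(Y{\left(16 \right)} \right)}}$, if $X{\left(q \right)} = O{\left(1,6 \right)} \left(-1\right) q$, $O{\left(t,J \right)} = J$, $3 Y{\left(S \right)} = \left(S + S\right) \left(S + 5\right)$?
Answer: $\frac{58651}{336} \approx 174.56$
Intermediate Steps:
$Y{\left(S \right)} = \frac{2 S \left(5 + S\right)}{3}$ ($Y{\left(S \right)} = \frac{\left(S + S\right) \left(S + 5\right)}{3} = \frac{2 S \left(5 + S\right)}{3}$)
$w{\left(a,u \right)} = 64 + u a^{2}$ ($w{\left(a,u \right)} = a^{2} u + 64 = u a^{2} + 64 = 64 + u a^{2}$)
$X{\left(q \right)} = - 6 q$ ($X{\left(q \right)} = 6 \left(-1\right) q = - 6 q$)
$\frac{w{\left(34,-203 \right)}}{X{\left(Y{\left(16 \right)} \right)}} = \frac{64 - 203 \cdot 34^{2}}{\left(-6\right) \frac{2}{3} \cdot 16 \left(5 + 16\right)} = \frac{64 - 234668}{\left(-6\right) \frac{2}{3} \cdot 16 \cdot 21} = \frac{64 - 234668}{\left(-6\right) 224} = - \frac{234604}{-1344} = \left(-234604\right) \left(- \frac{1}{1344}\right) = \frac{58651}{336}$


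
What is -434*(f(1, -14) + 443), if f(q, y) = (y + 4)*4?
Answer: -174902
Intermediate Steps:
f(q, y) = 16 + 4*y (f(q, y) = (4 + y)*4 = 16 + 4*y)
-434*(f(1, -14) + 443) = -434*((16 + 4*(-14)) + 443) = -434*((16 - 56) + 443) = -434*(-40 + 443) = -434*403 = -174902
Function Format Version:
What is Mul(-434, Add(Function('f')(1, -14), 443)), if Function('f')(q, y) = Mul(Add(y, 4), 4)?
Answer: -174902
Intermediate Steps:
Function('f')(q, y) = Add(16, Mul(4, y)) (Function('f')(q, y) = Mul(Add(4, y), 4) = Add(16, Mul(4, y)))
Mul(-434, Add(Function('f')(1, -14), 443)) = Mul(-434, Add(Add(16, Mul(4, -14)), 443)) = Mul(-434, Add(Add(16, -56), 443)) = Mul(-434, Add(-40, 443)) = Mul(-434, 403) = -174902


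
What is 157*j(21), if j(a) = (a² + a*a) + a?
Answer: 141771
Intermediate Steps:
j(a) = a + 2*a² (j(a) = (a² + a²) + a = 2*a² + a = a + 2*a²)
157*j(21) = 157*(21*(1 + 2*21)) = 157*(21*(1 + 42)) = 157*(21*43) = 157*903 = 141771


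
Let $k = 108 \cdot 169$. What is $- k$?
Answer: $-18252$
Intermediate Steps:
$k = 18252$
$- k = \left(-1\right) 18252 = -18252$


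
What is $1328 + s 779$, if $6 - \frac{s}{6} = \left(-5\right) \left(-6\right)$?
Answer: $-110848$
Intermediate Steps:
$s = -144$ ($s = 36 - 6 \left(\left(-5\right) \left(-6\right)\right) = 36 - 180 = -144$)
$1328 + s 779 = 1328 - 112176 = -110848$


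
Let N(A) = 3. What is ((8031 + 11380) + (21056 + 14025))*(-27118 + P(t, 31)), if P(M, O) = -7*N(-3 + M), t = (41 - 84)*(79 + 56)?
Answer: -1478858388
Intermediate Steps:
t = -5805 (t = -43*135 = -5805)
P(M, O) = -21 (P(M, O) = -7*3 = -21)
((8031 + 11380) + (21056 + 14025))*(-27118 + P(t, 31)) = ((8031 + 11380) + (21056 + 14025))*(-27118 - 21) = (19411 + 35081)*(-27139) = 54492*(-27139) = -1478858388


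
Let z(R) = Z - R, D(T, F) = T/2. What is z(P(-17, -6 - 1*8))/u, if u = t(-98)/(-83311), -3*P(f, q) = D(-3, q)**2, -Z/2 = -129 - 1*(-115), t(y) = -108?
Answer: 9580765/432 ≈ 22178.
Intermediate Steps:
Z = 28 (Z = -2*(-129 - 1*(-115)) = -2*(-129 + 115) = -2*(-14) = 28)
D(T, F) = T/2 (D(T, F) = T*(1/2) = T/2)
P(f, q) = -3/4 (P(f, q) = -((1/2)*(-3))**2/3 = -(-3/2)**2/3 = -1/3*9/4 = -3/4)
z(R) = 28 - R
u = 108/83311 (u = -108/(-83311) = -108*(-1/83311) = 108/83311 ≈ 0.0012963)
z(P(-17, -6 - 1*8))/u = (28 - 1*(-3/4))/(108/83311) = (28 + 3/4)*(83311/108) = (115/4)*(83311/108) = 9580765/432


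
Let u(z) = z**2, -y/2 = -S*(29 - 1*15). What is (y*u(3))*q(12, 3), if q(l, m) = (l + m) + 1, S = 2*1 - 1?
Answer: 4032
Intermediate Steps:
S = 1 (S = 2 - 1 = 1)
q(l, m) = 1 + l + m
y = 28 (y = -(-2)*1*(29 - 1*15) = -(-2)*1*(29 - 15) = -(-2)*1*14 = -(-2)*14 = -2*(-14) = 28)
(y*u(3))*q(12, 3) = (28*3**2)*(1 + 12 + 3) = (28*9)*16 = 252*16 = 4032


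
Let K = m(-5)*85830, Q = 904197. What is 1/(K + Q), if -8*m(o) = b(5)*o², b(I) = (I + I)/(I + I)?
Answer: 4/2543913 ≈ 1.5724e-6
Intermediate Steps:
b(I) = 1 (b(I) = (2*I)/((2*I)) = (2*I)*(1/(2*I)) = 1)
m(o) = -o²/8
K = -1072875/4 (K = -⅛*(-5)²*85830 = -⅛*25*85830 = -25/8*85830 = -1072875/4 ≈ -2.6822e+5)
1/(K + Q) = 1/(-1072875/4 + 904197) = 1/(2543913/4) = 4/2543913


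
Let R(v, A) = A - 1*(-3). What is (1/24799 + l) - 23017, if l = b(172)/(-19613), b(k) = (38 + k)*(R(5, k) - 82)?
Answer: -11195556913236/486382787 ≈ -23018.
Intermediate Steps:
R(v, A) = 3 + A (R(v, A) = A + 3 = 3 + A)
b(k) = (-79 + k)*(38 + k) (b(k) = (38 + k)*((3 + k) - 82) = (38 + k)*(-79 + k) = (-79 + k)*(38 + k))
l = -19530/19613 (l = (-3002 + 172² - 41*172)/(-19613) = (-3002 + 29584 - 7052)*(-1/19613) = 19530*(-1/19613) = -19530/19613 ≈ -0.99577)
(1/24799 + l) - 23017 = (1/24799 - 19530/19613) - 23017 = -484304857/486382787 - 23017 = -11195556913236/486382787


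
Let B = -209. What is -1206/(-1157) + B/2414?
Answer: 2669471/2792998 ≈ 0.95577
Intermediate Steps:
-1206/(-1157) + B/2414 = -1206/(-1157) - 209/2414 = -1206*(-1/1157) - 209*1/2414 = 1206/1157 - 209/2414 = 2669471/2792998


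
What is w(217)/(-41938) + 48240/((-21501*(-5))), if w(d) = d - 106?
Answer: 44692357/100189882 ≈ 0.44608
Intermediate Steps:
w(d) = -106 + d
w(217)/(-41938) + 48240/((-21501*(-5))) = (-106 + 217)/(-41938) + 48240/((-21501*(-5))) = 111*(-1/41938) + 48240/107505 = -111/41938 + 48240*(1/107505) = -111/41938 + 1072/2389 = 44692357/100189882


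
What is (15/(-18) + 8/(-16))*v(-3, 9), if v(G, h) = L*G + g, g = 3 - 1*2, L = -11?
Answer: -136/3 ≈ -45.333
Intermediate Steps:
g = 1 (g = 3 - 2 = 1)
v(G, h) = 1 - 11*G (v(G, h) = -11*G + 1 = 1 - 11*G)
(15/(-18) + 8/(-16))*v(-3, 9) = (15/(-18) + 8/(-16))*(1 - 11*(-3)) = (15*(-1/18) + 8*(-1/16))*(1 + 33) = (-⅚ - ½)*34 = -4/3*34 = -136/3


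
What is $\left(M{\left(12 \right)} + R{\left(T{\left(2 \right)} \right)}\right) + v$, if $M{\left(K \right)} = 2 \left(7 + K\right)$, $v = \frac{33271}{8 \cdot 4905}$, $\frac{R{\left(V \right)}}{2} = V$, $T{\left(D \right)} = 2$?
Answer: $\frac{1681351}{39240} \approx 42.848$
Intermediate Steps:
$R{\left(V \right)} = 2 V$
$v = \frac{33271}{39240} \approx 0.84789$
$M{\left(K \right)} = 14 + 2 K$
$\left(M{\left(12 \right)} + R{\left(T{\left(2 \right)} \right)}\right) + v = \left(\left(14 + 2 \cdot 12\right) + 2 \cdot 2\right) + \frac{33271}{39240} = \left(\left(14 + 24\right) + 4\right) + \frac{33271}{39240} = \left(38 + 4\right) + \frac{33271}{39240} = 42 + \frac{33271}{39240} = \frac{1681351}{39240}$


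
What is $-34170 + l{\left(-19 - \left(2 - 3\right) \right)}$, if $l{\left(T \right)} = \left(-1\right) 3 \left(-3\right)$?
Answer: $-34161$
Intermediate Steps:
$l{\left(T \right)} = 9$ ($l{\left(T \right)} = \left(-3\right) \left(-3\right) = 9$)
$-34170 + l{\left(-19 - \left(2 - 3\right) \right)} = -34170 + 9 = -34161$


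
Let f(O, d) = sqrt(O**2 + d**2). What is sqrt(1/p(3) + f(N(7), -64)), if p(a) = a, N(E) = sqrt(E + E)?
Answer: sqrt(3 + 9*sqrt(4110))/3 ≈ 8.0276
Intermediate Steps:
N(E) = sqrt(2)*sqrt(E) (N(E) = sqrt(2*E) = sqrt(2)*sqrt(E))
sqrt(1/p(3) + f(N(7), -64)) = sqrt(1/3 + sqrt((sqrt(2)*sqrt(7))**2 + (-64)**2)) = sqrt(1/3 + sqrt((sqrt(14))**2 + 4096)) = sqrt(1/3 + sqrt(14 + 4096)) = sqrt(1/3 + sqrt(4110))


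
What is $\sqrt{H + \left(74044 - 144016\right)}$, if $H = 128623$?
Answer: $\sqrt{58651} \approx 242.18$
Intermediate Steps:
$\sqrt{H + \left(74044 - 144016\right)} = \sqrt{128623 + \left(74044 - 144016\right)} = \sqrt{128623 - 69972} = \sqrt{58651}$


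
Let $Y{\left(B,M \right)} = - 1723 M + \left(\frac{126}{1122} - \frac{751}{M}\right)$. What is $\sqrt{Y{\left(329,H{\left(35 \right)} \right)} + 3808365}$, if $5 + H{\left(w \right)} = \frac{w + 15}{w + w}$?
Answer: $\frac{\sqrt{5884662917920710}}{39270} \approx 1953.4$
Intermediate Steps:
$H{\left(w \right)} = -5 + \frac{15 + w}{2 w}$ ($H{\left(w \right)} = -5 + \frac{w + 15}{w + w} = -5 + \frac{15 + w}{2 w}$)
$Y{\left(B,M \right)} = \frac{21}{187} - 1723 M - \frac{751}{M}$ ($Y{\left(B,M \right)} = - 1723 M + \left(126 \cdot \frac{1}{1122} - \frac{751}{M}\right) = - 1723 M + \left(\frac{21}{187} - \frac{751}{M}\right) = \frac{21}{187} - 1723 M - \frac{751}{M}$)
$\sqrt{Y{\left(329,H{\left(35 \right)} \right)} + 3808365} = \sqrt{\left(\frac{21}{187} - 1723 \frac{3 \left(5 - 105\right)}{2 \cdot 35} - \frac{751}{\frac{3}{2} \cdot \frac{1}{35} \left(5 - 105\right)}\right) + 3808365} = \sqrt{\left(\frac{21}{187} - 1723 \cdot \frac{3}{2} \cdot \frac{1}{35} \left(5 - 105\right) - \frac{751}{\frac{3}{2} \cdot \frac{1}{35} \left(5 - 105\right)}\right) + 3808365} = \sqrt{\left(\frac{21}{187} - 1723 \cdot \frac{3}{2} \cdot \frac{1}{35} \left(-100\right) - \frac{751}{\frac{3}{2} \cdot \frac{1}{35} \left(-100\right)}\right) + 3808365} = \sqrt{\left(\frac{21}{187} - - \frac{51690}{7} - \frac{751}{- \frac{30}{7}}\right) + 3808365} = \sqrt{\left(\frac{21}{187} + \frac{51690}{7} - - \frac{5257}{30}\right) + 3808365} = \sqrt{\left(\frac{21}{187} + \frac{51690}{7} + \frac{5257}{30}\right) + 3808365} = \sqrt{\frac{296866723}{39270} + 3808365} = \sqrt{\frac{149851360273}{39270}} = \frac{\sqrt{5884662917920710}}{39270}$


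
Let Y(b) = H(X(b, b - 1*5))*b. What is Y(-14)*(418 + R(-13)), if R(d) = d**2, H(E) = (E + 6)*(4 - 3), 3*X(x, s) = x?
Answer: -32872/3 ≈ -10957.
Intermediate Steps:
X(x, s) = x/3
H(E) = 6 + E (H(E) = (6 + E)*1 = 6 + E)
Y(b) = b*(6 + b/3) (Y(b) = (6 + b/3)*b = b*(6 + b/3))
Y(-14)*(418 + R(-13)) = ((1/3)*(-14)*(18 - 14))*(418 + (-13)**2) = ((1/3)*(-14)*4)*(418 + 169) = -56/3*587 = -32872/3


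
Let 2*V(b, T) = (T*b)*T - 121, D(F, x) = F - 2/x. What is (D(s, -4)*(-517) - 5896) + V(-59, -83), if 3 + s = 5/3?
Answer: -1252507/6 ≈ -2.0875e+5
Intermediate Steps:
s = -4/3 (s = -3 + 5/3 = -4/3 ≈ -1.3333)
V(b, T) = -121/2 + b*T²/2 (V(b, T) = ((T*b)*T - 121)/2 = (b*T² - 121)/2 = (-121 + b*T²)/2 = -121/2 + b*T²/2)
(D(s, -4)*(-517) - 5896) + V(-59, -83) = ((-4/3 - 2/(-4))*(-517) - 5896) + (-121/2 + (½)*(-59)*(-83)²) = ((-4/3 - 2*(-¼))*(-517) - 5896) + (-121/2 + (½)*(-59)*6889) = ((-4/3 + ½)*(-517) - 5896) + (-121/2 - 406451/2) = (-⅚*(-517) - 5896) - 203286 = (2585/6 - 5896) - 203286 = -32791/6 - 203286 = -1252507/6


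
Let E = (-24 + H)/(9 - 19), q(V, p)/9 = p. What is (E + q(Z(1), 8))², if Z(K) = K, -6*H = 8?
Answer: 1249924/225 ≈ 5555.2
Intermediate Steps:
H = -4/3 (H = -⅙*8 = -4/3 ≈ -1.3333)
q(V, p) = 9*p
E = 38/15 (E = (-24 - 4/3)/(9 - 19) = -76/3/(-10) = -76/3*(-⅒) = 38/15 ≈ 2.5333)
(E + q(Z(1), 8))² = (38/15 + 9*8)² = (38/15 + 72)² = (1118/15)² = 1249924/225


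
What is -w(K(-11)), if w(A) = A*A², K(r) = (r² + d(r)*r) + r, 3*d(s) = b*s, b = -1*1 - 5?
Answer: 2299968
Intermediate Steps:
b = -6 (b = -1 - 5 = -6)
d(s) = -2*s (d(s) = (-6*s)/3 = -2*s)
K(r) = r - r² (K(r) = (r² + (-2*r)*r) + r = (r² - 2*r²) + r = -r² + r = r - r²)
w(A) = A³
-w(K(-11)) = -(-11*(1 - 1*(-11)))³ = -(-11*(1 + 11))³ = -(-11*12)³ = -1*(-132)³ = -1*(-2299968) = 2299968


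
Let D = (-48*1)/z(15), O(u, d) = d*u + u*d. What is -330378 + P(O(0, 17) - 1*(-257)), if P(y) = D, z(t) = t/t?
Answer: -330426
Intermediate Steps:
z(t) = 1
O(u, d) = 2*d*u (O(u, d) = d*u + d*u = 2*d*u)
D = -48 (D = -48*1/1 = -48*1 = -48)
P(y) = -48
-330378 + P(O(0, 17) - 1*(-257)) = -330378 - 48 = -330426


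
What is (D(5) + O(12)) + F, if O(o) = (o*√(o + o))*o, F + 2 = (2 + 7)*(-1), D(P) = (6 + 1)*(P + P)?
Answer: 59 + 288*√6 ≈ 764.45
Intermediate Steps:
D(P) = 14*P (D(P) = 7*(2*P) = 14*P)
F = -11 (F = -2 + (2 + 7)*(-1) = -2 + 9*(-1) = -2 - 9 = -11)
O(o) = √2*o^(5/2) (O(o) = (o*√(2*o))*o = (o*(√2*√o))*o = (√2*o^(3/2))*o = √2*o^(5/2))
(D(5) + O(12)) + F = (14*5 + √2*12^(5/2)) - 11 = (70 + √2*(288*√3)) - 11 = (70 + 288*√6) - 11 = 59 + 288*√6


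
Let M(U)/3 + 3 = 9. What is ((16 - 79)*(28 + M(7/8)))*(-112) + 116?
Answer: 324692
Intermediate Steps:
M(U) = 18 (M(U) = -9 + 3*9 = -9 + 27 = 18)
((16 - 79)*(28 + M(7/8)))*(-112) + 116 = ((16 - 79)*(28 + 18))*(-112) + 116 = -63*46*(-112) + 116 = -2898*(-112) + 116 = 324576 + 116 = 324692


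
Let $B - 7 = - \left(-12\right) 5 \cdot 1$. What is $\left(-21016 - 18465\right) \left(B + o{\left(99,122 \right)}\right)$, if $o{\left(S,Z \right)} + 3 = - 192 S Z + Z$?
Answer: $91548147990$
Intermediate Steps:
$o{\left(S,Z \right)} = -3 + Z - 192 S Z$ ($o{\left(S,Z \right)} = -3 + \left(- 192 S Z + Z\right) = -3 - \left(- Z + 192 S Z\right) = -3 + Z - 192 S Z$)
$B = 67$ ($B = 7 - \left(-12\right) 5 \cdot 1 = 7 - \left(-60\right) 1 = 7 - -60 = 7 + 60 = 67$)
$\left(-21016 - 18465\right) \left(B + o{\left(99,122 \right)}\right) = \left(-21016 - 18465\right) \left(67 - \left(-119 + 2318976\right)\right) = - 39481 \left(67 - 2318857\right) = \left(-39481\right) \left(-2318790\right) = 91548147990$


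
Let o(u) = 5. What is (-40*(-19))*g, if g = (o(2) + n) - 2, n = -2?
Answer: 760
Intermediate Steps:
g = 1 (g = (5 - 2) - 2 = 3 - 2 = 1)
(-40*(-19))*g = -40*(-19)*1 = 760*1 = 760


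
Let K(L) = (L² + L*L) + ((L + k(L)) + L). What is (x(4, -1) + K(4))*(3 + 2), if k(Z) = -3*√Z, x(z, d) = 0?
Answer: 170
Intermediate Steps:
K(L) = -3*√L + 2*L + 2*L² (K(L) = (L² + L*L) + ((L - 3*√L) + L) = (L² + L²) + (-3*√L + 2*L) = 2*L² + (-3*√L + 2*L) = -3*√L + 2*L + 2*L²)
(x(4, -1) + K(4))*(3 + 2) = (0 + (-3*√4 + 2*4 + 2*4²))*(3 + 2) = (0 + (-3*2 + 8 + 2*16))*5 = (0 + (-6 + 8 + 32))*5 = (0 + 34)*5 = 34*5 = 170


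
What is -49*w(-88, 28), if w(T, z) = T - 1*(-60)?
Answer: 1372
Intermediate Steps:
w(T, z) = 60 + T (w(T, z) = T + 60 = 60 + T)
-49*w(-88, 28) = -49*(60 - 88) = -49*(-28) = 1372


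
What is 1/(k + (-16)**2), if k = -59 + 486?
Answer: 1/683 ≈ 0.0014641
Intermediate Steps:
k = 427
1/(k + (-16)**2) = 1/(427 + (-16)**2) = 1/(427 + 256) = 1/683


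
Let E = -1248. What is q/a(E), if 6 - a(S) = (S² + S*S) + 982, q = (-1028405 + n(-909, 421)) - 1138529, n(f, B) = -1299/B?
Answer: 912280513/1311829264 ≈ 0.69543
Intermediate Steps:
q = -912280513/421 (q = (-1028405 - 1299/421) - 1138529 = -432959804/421 - 1138529 = -912280513/421 ≈ -2.1669e+6)
a(S) = -976 - 2*S² (a(S) = 6 - ((S² + S*S) + 982) = 6 - ((S² + S²) + 982) = 6 - (2*S² + 982) = 6 - (982 + 2*S²) = 6 + (-982 - 2*S²) = -976 - 2*S²)
q/a(E) = -912280513/(421*(-976 - 2*(-1248)²)) = -912280513/(421*(-976 - 2*1557504)) = -912280513/(421*(-976 - 3115008)) = -912280513/421/(-3115984) = -912280513/421*(-1/3115984) = 912280513/1311829264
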